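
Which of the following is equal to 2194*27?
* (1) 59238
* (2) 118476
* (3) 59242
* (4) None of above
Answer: 1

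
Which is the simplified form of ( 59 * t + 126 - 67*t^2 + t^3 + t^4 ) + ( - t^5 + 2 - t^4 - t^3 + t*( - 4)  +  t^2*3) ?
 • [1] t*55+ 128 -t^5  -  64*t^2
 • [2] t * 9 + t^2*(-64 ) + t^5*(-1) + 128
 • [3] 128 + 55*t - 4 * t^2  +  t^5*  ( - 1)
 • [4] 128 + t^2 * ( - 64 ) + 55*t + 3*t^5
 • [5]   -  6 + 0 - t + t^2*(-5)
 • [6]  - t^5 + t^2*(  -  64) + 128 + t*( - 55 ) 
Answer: 1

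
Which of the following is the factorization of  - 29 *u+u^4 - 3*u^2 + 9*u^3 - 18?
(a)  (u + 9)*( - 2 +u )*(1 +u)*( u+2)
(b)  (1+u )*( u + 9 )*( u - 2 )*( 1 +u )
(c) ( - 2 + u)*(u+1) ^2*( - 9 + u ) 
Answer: b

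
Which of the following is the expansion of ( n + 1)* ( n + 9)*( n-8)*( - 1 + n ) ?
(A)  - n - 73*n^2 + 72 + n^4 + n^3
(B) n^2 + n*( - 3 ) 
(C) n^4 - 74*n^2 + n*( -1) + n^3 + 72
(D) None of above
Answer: A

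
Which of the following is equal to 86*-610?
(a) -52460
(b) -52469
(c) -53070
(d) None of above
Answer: a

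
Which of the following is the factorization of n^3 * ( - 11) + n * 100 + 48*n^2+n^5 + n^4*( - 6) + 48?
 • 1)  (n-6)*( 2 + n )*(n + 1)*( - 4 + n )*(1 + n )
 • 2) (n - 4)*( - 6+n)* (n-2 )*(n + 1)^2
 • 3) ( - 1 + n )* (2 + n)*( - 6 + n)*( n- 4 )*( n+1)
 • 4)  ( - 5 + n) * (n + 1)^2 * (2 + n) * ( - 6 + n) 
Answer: 1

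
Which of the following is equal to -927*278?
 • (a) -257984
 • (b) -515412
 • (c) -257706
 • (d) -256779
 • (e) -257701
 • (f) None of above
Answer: c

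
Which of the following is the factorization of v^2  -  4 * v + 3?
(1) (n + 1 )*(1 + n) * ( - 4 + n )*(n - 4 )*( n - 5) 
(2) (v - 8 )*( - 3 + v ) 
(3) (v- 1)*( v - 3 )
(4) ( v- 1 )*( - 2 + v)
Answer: 3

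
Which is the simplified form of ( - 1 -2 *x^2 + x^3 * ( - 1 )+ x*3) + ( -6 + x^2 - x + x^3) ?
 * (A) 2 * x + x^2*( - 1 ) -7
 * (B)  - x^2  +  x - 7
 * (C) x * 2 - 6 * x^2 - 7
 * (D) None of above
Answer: A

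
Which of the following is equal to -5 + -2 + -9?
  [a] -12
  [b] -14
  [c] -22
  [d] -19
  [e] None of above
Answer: e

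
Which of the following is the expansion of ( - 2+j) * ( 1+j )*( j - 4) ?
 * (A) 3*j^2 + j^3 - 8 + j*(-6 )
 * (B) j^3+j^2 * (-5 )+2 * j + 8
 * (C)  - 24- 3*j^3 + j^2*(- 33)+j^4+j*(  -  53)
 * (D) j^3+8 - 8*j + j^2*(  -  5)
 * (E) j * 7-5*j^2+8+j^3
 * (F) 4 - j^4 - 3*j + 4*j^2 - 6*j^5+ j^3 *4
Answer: B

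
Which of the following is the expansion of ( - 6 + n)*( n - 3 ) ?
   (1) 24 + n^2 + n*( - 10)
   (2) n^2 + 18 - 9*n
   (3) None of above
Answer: 2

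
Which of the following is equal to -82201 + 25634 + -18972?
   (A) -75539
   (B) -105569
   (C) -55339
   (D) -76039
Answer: A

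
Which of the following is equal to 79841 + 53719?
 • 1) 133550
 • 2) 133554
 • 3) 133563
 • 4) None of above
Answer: 4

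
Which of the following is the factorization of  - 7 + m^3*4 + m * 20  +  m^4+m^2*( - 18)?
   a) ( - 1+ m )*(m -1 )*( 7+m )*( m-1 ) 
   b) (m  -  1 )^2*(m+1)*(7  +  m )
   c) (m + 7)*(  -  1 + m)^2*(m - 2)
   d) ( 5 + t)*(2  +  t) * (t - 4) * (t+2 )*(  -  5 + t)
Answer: a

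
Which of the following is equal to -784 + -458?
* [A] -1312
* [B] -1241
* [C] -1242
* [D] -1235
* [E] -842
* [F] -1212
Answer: C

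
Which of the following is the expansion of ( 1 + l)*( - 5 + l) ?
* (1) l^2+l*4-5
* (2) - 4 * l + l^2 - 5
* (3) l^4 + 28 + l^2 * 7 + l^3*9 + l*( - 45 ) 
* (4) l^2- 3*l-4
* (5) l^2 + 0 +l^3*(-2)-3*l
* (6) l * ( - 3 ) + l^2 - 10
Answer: 2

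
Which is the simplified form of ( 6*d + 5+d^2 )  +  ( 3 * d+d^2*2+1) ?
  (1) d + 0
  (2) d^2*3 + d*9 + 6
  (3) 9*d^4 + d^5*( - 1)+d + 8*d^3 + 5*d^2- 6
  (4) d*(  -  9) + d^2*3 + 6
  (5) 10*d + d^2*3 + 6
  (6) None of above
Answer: 2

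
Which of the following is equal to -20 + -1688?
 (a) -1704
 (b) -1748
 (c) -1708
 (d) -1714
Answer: c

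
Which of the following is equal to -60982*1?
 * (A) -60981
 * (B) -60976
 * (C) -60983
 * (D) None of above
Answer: D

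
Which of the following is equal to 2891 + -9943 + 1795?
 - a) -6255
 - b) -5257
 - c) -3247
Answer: b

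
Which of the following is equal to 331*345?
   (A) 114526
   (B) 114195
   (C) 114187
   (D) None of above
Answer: B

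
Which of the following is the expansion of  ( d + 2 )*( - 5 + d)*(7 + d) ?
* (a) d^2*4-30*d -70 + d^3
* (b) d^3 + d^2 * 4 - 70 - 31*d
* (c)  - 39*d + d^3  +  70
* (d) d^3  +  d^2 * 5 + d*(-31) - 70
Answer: b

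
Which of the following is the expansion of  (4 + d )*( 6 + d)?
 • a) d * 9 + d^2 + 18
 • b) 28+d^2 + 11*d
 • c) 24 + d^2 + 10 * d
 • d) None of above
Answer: c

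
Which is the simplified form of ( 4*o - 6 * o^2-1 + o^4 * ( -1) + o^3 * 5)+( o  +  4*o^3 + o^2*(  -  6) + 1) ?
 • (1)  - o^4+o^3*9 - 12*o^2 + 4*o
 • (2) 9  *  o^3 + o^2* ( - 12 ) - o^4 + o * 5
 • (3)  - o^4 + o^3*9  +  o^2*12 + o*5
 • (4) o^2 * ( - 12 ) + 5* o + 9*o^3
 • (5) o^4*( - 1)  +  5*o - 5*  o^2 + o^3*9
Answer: 2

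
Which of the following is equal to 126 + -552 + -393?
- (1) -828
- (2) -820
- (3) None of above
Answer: 3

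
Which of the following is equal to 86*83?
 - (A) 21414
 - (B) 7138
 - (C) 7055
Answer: B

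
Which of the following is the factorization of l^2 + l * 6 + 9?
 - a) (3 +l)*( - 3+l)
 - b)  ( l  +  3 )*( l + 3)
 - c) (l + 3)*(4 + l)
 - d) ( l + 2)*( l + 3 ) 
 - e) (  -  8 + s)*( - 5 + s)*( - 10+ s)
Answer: b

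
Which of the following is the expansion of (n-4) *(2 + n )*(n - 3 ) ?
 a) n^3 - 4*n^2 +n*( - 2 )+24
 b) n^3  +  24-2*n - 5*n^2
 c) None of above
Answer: b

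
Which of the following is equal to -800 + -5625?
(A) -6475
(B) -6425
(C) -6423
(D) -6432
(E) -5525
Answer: B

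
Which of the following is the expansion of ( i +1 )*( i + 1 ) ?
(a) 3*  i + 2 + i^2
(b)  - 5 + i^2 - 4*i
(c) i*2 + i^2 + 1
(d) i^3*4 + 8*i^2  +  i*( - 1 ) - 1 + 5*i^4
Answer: c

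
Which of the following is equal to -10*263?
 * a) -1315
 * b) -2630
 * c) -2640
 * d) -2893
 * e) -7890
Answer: b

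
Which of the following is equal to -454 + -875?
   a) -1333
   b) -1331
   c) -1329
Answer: c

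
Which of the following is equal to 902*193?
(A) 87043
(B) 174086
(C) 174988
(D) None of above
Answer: B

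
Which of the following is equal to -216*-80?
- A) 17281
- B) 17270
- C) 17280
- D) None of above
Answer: C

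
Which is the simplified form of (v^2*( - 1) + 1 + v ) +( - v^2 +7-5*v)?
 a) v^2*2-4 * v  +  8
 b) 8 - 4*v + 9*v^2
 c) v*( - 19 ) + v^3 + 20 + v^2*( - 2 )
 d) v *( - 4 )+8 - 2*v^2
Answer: d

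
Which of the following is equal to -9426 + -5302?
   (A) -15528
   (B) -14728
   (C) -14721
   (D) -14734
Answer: B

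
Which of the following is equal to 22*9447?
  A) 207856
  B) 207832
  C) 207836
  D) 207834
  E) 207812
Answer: D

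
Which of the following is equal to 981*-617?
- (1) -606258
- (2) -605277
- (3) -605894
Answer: 2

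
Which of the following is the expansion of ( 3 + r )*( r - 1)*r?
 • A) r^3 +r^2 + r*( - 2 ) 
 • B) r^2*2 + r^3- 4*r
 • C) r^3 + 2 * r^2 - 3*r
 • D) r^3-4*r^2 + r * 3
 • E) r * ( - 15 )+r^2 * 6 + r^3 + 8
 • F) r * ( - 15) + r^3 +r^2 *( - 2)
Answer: C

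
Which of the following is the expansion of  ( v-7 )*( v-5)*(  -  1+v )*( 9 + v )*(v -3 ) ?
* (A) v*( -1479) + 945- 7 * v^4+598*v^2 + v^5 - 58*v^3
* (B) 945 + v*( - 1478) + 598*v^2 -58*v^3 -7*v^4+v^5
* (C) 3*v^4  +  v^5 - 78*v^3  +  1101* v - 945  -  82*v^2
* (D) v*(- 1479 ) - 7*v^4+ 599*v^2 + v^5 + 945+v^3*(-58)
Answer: A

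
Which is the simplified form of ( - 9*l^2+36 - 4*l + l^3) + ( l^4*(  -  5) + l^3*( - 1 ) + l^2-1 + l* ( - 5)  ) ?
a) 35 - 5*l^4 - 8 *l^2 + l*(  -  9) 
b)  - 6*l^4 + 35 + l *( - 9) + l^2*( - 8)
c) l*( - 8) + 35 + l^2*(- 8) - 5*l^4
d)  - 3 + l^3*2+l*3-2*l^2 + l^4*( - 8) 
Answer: a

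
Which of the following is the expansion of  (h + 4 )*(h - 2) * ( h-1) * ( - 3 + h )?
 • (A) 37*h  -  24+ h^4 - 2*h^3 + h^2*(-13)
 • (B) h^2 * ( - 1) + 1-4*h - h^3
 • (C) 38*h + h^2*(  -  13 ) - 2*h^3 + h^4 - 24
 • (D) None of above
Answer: C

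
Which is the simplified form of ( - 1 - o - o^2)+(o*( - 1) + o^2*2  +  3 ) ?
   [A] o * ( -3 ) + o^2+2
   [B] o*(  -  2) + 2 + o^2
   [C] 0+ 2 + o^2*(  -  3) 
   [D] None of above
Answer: B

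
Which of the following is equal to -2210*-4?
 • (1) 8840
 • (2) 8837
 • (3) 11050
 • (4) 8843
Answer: 1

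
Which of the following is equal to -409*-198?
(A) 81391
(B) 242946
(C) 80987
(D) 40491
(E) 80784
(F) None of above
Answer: F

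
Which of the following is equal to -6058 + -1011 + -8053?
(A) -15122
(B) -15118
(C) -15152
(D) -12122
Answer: A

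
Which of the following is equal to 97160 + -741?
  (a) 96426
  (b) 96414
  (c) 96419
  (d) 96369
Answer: c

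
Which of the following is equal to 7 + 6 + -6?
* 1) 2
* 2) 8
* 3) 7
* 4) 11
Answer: 3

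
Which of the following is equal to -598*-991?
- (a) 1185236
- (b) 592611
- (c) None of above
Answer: c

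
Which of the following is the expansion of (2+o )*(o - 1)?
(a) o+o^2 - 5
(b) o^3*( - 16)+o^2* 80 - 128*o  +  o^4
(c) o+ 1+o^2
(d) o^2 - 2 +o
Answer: d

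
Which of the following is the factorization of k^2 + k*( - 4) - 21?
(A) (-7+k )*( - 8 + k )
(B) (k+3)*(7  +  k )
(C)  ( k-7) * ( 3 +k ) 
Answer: C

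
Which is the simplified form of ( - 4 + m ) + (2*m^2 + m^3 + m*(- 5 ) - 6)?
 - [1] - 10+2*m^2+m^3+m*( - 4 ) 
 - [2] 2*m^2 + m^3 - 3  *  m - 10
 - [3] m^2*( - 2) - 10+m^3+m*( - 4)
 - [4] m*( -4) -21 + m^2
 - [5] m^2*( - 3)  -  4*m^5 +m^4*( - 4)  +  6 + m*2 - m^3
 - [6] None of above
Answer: 1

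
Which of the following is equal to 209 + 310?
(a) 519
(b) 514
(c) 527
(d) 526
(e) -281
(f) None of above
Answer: a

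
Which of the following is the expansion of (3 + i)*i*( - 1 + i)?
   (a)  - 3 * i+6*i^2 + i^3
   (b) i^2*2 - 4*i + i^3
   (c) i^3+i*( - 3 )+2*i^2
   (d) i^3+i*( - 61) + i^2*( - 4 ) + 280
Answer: c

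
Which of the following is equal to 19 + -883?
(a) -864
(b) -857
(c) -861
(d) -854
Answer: a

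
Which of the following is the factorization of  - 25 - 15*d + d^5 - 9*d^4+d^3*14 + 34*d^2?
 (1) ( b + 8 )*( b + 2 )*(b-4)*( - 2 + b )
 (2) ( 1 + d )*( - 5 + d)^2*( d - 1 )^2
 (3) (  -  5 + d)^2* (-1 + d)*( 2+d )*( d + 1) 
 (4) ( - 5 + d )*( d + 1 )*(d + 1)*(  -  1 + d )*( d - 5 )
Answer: 4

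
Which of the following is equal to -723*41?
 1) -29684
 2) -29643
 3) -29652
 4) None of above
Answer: 2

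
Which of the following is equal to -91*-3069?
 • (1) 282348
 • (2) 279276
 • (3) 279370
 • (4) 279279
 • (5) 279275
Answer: 4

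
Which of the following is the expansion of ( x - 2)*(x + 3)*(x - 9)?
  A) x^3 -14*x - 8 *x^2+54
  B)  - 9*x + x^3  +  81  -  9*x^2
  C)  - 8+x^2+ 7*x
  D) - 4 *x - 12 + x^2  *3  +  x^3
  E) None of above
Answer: E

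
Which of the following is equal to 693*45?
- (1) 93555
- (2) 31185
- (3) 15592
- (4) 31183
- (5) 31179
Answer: 2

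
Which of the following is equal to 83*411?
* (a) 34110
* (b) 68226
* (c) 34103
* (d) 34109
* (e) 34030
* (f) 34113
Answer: f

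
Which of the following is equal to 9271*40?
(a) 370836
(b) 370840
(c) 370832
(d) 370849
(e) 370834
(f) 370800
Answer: b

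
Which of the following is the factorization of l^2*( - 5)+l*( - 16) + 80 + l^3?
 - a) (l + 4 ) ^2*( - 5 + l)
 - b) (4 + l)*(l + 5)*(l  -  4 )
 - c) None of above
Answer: c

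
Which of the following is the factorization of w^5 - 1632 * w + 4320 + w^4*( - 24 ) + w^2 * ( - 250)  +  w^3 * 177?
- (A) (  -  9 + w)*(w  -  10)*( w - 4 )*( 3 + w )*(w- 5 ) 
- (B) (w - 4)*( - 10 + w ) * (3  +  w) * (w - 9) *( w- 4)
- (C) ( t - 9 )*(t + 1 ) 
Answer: B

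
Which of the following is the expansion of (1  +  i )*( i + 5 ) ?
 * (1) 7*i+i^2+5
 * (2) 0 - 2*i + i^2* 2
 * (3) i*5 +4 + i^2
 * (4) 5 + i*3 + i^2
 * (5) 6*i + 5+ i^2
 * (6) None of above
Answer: 5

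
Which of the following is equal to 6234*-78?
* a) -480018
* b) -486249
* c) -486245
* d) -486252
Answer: d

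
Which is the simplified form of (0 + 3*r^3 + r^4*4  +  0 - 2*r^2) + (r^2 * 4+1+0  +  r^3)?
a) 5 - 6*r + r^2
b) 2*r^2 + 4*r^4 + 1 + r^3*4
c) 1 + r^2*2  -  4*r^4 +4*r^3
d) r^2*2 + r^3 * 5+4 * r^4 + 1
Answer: b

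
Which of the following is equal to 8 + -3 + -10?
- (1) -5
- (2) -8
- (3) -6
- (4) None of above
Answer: 1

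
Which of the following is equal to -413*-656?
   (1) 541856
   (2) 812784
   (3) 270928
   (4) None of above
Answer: 3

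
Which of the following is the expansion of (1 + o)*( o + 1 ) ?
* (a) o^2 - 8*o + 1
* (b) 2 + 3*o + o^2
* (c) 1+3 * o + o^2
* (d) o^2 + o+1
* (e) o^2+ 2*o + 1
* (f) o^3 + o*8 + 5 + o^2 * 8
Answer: e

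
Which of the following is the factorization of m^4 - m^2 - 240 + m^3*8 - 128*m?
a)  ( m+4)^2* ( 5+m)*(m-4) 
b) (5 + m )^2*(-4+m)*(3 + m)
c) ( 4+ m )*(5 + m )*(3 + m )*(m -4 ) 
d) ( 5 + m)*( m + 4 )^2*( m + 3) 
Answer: c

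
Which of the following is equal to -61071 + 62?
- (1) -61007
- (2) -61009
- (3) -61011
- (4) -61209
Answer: 2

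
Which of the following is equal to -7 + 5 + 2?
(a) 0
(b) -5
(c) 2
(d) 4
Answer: a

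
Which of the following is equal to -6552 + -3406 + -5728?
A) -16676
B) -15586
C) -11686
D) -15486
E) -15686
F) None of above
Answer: E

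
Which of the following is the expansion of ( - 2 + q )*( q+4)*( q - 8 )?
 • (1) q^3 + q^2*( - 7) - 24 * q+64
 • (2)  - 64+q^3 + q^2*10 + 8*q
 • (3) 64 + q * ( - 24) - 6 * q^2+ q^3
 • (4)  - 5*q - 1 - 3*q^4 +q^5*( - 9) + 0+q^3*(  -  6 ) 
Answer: 3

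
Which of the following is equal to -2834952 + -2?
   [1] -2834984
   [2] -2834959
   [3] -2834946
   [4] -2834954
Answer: 4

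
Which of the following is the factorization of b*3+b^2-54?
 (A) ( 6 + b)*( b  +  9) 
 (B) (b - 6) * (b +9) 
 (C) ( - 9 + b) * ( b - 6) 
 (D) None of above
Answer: B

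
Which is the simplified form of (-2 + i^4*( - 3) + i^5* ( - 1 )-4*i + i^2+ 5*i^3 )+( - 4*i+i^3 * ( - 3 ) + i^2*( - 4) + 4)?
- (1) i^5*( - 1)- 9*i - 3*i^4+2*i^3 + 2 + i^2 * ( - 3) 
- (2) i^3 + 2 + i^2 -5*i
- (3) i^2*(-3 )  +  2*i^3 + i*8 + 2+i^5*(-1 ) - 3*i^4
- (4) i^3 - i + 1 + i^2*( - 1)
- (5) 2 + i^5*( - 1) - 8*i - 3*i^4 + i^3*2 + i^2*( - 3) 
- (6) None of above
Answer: 5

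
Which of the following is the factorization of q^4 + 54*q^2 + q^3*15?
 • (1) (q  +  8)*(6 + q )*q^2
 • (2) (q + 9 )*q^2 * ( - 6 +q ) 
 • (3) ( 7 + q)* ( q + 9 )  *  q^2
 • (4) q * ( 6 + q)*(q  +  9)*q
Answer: 4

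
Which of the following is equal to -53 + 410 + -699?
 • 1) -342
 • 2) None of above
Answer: 1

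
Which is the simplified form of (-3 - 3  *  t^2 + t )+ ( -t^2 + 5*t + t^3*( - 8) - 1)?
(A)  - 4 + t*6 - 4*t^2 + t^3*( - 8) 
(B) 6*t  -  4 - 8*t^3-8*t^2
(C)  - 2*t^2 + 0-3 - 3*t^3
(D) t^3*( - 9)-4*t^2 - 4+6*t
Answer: A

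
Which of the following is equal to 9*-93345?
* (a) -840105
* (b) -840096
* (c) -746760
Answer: a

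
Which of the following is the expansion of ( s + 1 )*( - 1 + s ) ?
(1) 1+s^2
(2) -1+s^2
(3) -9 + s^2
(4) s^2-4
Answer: 2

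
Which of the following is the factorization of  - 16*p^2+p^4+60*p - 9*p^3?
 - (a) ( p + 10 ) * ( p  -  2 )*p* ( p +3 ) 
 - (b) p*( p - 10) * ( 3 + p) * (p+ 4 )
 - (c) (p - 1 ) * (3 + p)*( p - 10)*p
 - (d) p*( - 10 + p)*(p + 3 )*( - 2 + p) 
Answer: d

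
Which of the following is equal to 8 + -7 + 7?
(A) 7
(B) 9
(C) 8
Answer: C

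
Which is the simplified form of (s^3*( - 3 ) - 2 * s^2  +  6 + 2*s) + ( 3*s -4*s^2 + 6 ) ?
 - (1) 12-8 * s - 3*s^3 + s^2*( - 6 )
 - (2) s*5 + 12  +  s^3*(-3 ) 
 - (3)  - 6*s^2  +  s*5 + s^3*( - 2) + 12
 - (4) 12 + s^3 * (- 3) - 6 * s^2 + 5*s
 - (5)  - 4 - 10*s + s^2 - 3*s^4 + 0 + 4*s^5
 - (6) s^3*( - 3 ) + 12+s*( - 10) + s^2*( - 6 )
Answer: 4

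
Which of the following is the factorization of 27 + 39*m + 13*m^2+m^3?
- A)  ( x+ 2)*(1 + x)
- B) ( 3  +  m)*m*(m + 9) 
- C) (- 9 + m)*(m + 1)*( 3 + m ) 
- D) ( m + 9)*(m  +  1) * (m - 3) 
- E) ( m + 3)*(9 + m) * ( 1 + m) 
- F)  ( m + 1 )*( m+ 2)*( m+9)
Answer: E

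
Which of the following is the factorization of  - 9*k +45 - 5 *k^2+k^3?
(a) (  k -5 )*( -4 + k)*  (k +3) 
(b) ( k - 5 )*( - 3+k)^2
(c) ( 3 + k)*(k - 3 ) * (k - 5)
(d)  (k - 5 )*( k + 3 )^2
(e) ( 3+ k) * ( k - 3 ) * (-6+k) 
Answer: c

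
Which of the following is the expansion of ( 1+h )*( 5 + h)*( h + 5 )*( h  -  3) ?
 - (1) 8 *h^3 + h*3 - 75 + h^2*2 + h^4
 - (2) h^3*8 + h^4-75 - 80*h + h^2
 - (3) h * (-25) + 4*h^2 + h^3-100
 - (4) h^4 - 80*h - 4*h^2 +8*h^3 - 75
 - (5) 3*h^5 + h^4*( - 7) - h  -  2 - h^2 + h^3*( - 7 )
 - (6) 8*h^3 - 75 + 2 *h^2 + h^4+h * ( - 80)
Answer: 6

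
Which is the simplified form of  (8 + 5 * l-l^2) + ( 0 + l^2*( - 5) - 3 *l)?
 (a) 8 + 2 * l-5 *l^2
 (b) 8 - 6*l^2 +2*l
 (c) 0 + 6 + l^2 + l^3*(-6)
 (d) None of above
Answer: b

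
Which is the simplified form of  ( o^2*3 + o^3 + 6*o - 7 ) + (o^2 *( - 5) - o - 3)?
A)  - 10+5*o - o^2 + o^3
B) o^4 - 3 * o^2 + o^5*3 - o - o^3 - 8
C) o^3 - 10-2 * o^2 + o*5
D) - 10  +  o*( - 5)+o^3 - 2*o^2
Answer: C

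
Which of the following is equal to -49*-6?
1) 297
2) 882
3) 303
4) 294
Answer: 4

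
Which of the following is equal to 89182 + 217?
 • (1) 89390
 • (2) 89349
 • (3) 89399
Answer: 3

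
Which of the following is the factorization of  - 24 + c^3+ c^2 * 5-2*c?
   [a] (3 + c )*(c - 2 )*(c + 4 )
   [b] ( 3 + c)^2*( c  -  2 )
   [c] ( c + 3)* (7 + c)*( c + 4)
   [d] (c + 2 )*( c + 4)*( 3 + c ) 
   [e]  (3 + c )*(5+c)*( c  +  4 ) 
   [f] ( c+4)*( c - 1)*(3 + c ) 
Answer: a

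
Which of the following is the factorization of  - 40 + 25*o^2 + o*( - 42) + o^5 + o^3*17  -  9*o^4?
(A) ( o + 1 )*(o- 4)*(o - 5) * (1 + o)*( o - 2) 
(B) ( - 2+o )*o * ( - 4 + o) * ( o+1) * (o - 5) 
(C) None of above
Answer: A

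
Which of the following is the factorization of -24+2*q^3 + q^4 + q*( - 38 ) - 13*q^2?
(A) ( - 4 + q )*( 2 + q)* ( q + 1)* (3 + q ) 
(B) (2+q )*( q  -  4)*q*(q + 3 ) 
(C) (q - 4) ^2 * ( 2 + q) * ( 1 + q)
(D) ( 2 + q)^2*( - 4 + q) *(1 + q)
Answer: A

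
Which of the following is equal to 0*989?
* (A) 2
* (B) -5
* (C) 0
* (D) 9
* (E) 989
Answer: C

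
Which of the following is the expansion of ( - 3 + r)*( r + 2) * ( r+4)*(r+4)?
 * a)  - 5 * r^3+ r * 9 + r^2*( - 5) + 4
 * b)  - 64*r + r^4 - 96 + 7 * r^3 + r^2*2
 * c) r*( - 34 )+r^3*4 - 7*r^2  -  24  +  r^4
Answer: b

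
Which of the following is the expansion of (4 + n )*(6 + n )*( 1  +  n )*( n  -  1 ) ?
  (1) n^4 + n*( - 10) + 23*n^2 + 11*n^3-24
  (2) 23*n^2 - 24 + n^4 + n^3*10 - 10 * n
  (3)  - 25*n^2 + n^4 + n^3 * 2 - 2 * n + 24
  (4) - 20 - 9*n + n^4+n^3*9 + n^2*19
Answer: 2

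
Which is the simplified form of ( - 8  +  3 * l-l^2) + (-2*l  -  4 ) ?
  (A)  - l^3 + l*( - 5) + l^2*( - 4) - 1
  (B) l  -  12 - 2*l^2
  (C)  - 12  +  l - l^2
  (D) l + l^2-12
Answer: C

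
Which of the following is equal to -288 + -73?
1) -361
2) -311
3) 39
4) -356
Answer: 1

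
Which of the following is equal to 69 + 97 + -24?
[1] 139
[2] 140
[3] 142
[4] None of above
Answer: 3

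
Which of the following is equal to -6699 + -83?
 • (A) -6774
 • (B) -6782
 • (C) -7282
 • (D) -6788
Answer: B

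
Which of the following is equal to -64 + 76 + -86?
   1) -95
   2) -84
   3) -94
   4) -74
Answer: 4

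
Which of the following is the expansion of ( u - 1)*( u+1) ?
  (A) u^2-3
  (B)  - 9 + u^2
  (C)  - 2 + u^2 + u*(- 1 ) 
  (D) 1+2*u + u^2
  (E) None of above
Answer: E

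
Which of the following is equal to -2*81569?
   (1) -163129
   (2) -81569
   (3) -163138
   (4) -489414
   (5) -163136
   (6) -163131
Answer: 3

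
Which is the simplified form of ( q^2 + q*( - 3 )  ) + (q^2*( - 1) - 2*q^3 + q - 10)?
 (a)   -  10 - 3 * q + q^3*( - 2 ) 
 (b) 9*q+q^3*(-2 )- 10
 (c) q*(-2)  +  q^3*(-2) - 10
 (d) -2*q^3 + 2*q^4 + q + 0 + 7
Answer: c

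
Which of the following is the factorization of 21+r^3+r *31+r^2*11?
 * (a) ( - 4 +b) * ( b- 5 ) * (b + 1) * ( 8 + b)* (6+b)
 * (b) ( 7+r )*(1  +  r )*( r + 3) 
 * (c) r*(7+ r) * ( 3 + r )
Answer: b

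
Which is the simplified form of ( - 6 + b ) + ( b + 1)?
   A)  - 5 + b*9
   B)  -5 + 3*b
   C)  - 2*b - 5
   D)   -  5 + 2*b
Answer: D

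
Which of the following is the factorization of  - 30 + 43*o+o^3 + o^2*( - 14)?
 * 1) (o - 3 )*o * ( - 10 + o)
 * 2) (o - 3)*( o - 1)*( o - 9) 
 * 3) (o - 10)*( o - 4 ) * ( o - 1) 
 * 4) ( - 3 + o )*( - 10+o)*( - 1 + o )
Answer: 4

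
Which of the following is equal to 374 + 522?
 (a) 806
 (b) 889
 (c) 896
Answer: c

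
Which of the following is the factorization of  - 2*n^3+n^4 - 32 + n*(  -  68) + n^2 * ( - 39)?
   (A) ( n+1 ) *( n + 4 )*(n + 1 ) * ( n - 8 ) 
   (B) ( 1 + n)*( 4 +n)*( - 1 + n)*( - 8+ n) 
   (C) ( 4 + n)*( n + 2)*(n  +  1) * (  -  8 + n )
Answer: A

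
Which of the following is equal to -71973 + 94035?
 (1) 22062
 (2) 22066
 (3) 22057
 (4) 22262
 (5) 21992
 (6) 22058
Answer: 1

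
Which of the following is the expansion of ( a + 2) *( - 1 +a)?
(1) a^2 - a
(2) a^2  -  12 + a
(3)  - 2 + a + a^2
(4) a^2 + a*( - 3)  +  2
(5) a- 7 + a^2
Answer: 3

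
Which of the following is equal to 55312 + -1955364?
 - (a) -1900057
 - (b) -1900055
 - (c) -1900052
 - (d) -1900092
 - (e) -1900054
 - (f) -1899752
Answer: c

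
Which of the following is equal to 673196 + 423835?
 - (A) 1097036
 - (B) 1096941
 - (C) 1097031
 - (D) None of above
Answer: C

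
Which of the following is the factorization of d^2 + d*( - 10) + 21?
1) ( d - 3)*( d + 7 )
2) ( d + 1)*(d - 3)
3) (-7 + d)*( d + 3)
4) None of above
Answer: 4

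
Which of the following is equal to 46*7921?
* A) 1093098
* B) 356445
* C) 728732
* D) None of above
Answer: D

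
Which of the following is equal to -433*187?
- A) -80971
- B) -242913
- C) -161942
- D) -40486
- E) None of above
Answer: A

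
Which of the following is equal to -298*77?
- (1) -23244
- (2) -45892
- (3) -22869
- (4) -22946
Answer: 4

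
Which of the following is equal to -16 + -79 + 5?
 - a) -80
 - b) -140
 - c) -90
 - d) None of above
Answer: c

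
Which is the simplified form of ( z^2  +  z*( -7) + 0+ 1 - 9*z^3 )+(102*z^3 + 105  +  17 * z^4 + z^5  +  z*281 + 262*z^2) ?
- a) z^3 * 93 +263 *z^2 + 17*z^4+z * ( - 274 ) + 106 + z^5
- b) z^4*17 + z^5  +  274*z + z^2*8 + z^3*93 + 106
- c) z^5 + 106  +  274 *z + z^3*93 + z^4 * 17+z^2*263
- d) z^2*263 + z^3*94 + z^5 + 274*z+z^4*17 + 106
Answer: c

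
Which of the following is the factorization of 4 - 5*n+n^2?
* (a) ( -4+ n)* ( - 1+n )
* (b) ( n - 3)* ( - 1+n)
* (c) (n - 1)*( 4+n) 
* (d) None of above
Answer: a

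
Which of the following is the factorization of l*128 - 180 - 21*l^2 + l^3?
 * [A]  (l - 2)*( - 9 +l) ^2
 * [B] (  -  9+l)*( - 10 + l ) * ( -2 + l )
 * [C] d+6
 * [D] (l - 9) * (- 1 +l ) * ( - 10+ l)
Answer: B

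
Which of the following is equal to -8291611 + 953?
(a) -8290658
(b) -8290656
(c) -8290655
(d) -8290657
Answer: a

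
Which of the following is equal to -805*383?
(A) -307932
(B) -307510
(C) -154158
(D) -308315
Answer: D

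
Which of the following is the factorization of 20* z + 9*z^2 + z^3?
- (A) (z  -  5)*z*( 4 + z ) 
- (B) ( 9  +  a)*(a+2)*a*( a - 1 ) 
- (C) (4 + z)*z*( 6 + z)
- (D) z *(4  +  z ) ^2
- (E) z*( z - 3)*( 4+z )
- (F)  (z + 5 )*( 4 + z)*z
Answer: F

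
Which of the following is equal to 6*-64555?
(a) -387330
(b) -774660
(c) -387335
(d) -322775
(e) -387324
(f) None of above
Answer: a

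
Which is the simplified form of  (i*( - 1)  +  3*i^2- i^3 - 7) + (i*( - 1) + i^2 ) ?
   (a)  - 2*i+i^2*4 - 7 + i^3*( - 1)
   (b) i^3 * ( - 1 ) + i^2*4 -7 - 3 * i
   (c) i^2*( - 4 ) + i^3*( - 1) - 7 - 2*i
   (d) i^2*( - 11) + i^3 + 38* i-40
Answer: a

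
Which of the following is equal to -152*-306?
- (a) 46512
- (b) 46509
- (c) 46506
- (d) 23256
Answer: a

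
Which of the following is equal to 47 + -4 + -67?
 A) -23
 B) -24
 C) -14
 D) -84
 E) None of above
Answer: B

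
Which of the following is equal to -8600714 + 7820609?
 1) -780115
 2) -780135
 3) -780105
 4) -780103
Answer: 3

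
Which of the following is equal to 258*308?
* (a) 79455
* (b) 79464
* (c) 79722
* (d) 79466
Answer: b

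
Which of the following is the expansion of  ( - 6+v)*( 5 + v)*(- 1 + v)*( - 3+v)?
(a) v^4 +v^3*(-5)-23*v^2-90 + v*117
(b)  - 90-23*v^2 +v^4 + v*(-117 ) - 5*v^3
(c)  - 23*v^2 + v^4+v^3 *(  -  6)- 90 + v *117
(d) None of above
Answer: a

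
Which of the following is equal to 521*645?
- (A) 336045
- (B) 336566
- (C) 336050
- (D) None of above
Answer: A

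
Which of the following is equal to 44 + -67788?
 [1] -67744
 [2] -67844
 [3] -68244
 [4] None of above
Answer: 1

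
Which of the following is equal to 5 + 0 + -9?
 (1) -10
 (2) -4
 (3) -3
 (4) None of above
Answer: 2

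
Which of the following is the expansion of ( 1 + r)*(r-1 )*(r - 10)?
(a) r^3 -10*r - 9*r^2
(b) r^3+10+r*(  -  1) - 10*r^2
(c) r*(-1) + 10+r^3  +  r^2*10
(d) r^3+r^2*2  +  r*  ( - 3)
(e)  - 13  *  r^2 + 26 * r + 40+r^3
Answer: b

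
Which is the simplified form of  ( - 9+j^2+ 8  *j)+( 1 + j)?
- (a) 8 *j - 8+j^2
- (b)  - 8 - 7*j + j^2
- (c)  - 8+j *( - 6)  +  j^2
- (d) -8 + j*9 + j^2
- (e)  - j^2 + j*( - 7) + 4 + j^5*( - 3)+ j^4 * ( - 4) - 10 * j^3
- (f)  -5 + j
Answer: d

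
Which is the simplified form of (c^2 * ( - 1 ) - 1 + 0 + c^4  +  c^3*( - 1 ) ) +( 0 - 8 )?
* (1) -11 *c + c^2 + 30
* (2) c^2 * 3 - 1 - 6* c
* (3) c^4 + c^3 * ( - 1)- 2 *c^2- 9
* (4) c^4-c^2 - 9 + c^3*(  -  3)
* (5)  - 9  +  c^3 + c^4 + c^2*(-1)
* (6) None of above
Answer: 6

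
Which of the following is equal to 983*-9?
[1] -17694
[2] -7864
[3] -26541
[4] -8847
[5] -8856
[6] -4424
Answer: 4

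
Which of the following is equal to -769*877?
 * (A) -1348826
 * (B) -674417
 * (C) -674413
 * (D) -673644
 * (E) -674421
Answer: C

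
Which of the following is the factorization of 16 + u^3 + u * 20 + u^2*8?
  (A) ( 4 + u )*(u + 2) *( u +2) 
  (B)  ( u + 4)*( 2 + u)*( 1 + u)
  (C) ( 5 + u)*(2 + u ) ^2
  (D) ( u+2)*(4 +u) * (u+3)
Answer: A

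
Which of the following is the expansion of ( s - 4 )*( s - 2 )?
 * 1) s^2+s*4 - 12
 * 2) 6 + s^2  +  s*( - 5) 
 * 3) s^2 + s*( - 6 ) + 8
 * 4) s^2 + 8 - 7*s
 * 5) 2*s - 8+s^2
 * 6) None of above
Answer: 3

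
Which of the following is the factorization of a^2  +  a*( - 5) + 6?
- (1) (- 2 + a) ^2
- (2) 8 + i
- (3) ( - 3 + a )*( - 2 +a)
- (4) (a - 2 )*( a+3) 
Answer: 3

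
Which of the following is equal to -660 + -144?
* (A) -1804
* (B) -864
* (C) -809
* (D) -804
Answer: D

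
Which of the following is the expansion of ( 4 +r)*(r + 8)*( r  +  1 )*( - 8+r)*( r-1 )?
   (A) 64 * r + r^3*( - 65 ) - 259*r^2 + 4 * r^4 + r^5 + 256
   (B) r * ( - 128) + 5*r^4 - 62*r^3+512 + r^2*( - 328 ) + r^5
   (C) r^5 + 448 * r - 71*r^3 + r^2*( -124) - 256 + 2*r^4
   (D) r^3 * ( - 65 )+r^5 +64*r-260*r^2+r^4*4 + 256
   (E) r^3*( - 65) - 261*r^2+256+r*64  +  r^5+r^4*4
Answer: D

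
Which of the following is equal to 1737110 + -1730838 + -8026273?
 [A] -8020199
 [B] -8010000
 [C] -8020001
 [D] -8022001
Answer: C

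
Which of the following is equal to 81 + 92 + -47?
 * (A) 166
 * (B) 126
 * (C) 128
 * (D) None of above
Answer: B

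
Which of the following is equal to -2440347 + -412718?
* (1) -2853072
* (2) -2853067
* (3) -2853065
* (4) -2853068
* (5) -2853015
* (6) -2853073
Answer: 3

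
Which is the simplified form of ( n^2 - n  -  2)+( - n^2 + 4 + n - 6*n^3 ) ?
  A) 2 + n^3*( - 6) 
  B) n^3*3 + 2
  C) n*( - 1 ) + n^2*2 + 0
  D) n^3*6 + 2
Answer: A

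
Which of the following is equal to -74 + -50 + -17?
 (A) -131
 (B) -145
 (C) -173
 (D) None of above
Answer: D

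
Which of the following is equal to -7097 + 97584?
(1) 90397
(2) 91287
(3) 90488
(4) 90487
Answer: 4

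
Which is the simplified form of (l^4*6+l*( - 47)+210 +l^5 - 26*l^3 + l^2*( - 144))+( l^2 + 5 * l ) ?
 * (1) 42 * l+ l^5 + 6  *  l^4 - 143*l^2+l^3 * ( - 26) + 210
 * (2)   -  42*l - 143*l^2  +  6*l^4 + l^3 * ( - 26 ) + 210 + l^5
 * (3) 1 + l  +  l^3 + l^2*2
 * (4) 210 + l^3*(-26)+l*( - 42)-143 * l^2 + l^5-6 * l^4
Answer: 2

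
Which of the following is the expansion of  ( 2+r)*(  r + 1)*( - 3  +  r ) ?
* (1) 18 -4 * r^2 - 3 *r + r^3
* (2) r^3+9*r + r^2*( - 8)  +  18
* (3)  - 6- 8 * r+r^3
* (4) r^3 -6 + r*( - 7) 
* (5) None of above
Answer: 4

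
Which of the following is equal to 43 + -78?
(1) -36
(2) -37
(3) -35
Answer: 3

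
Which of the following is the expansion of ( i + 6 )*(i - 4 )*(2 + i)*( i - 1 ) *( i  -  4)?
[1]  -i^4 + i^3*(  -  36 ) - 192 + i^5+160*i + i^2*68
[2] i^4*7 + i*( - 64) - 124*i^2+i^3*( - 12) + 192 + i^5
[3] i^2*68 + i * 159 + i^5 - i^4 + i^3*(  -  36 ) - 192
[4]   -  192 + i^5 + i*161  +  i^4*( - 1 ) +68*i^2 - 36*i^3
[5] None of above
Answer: 1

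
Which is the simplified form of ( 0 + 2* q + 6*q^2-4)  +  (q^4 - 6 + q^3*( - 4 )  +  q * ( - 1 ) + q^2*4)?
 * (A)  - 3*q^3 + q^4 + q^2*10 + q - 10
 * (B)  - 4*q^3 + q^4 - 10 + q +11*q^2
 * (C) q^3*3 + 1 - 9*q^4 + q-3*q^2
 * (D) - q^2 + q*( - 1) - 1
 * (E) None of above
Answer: E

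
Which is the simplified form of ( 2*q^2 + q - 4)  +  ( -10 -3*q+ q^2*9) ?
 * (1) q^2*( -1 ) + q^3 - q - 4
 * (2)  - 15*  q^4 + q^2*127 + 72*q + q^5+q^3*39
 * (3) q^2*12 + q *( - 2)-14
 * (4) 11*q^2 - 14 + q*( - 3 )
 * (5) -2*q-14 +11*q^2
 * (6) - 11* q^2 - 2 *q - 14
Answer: 5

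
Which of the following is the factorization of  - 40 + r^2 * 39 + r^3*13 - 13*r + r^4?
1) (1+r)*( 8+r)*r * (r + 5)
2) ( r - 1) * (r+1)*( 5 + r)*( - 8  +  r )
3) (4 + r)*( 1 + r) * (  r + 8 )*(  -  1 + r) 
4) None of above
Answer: 4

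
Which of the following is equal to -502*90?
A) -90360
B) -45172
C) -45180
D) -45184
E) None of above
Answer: C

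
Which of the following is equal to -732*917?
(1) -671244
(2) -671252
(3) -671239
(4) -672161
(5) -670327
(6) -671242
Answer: 1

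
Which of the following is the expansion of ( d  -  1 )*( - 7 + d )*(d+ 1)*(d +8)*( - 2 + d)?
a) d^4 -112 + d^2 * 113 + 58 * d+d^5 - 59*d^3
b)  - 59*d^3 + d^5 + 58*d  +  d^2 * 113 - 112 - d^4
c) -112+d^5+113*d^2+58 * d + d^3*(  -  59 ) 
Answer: b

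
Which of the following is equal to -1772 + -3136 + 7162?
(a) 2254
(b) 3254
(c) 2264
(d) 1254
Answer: a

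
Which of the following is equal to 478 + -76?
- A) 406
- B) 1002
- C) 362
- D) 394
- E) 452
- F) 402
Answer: F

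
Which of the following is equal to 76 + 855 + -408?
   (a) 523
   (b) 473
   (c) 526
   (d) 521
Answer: a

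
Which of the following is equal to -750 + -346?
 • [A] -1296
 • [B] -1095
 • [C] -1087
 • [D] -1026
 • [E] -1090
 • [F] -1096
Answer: F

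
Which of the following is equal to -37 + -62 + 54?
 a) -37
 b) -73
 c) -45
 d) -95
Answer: c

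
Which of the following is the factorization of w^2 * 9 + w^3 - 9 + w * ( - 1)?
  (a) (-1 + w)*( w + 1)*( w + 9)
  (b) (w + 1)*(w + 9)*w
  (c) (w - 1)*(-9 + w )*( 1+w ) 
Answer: a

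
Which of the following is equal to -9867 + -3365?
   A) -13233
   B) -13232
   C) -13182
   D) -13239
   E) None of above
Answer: B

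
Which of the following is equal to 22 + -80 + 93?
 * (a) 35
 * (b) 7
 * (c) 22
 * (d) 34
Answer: a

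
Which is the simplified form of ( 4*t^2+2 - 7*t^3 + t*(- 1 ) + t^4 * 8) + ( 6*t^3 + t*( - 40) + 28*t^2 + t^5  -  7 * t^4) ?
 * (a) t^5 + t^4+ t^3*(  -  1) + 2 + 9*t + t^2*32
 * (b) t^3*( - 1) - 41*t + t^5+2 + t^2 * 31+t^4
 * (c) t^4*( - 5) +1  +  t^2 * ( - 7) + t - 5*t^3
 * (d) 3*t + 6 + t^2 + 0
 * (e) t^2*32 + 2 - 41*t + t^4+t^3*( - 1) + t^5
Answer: e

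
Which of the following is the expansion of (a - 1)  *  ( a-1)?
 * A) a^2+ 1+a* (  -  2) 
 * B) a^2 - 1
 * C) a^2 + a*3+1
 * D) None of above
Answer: A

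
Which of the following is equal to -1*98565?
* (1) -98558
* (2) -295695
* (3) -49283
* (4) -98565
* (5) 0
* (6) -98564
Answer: 4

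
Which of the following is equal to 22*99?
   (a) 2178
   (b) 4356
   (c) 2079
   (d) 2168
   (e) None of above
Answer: a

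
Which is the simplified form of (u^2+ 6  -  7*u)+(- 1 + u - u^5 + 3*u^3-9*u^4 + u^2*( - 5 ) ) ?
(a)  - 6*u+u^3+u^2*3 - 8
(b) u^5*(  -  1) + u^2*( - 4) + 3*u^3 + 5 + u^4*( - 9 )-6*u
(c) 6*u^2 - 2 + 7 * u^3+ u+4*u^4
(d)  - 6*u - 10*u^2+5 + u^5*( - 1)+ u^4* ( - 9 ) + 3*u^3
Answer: b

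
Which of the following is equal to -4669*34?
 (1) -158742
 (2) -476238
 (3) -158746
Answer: 3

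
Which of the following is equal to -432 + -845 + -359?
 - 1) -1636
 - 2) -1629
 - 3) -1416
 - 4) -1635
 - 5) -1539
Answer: 1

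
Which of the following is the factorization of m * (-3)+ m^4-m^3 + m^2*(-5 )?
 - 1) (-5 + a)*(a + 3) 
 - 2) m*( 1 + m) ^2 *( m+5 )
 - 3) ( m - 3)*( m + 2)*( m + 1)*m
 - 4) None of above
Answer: 4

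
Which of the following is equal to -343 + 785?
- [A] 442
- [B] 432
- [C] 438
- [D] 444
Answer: A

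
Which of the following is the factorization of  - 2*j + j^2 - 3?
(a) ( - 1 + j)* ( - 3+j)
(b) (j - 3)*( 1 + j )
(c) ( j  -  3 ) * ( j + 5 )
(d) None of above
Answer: b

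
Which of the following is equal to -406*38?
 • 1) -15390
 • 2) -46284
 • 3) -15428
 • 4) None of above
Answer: 3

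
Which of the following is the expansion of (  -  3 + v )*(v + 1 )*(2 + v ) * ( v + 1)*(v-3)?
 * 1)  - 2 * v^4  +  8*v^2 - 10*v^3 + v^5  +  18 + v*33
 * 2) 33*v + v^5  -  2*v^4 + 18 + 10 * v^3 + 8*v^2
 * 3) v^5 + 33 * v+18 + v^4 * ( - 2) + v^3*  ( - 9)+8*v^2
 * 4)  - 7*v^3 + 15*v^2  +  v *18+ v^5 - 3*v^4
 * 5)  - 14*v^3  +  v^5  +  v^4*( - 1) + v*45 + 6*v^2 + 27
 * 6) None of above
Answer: 1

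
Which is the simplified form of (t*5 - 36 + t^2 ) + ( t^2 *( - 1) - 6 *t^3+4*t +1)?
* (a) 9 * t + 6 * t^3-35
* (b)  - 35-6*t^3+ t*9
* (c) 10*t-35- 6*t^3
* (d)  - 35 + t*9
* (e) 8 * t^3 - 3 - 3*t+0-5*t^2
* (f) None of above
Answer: b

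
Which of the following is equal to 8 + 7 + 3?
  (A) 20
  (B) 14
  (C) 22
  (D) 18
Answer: D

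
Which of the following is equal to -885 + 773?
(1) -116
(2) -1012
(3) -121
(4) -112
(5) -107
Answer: 4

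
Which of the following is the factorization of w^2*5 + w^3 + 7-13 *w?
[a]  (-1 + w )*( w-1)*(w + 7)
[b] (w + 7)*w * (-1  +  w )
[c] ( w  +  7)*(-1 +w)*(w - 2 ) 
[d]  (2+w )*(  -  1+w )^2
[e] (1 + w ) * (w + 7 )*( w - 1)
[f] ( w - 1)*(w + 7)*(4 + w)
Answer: a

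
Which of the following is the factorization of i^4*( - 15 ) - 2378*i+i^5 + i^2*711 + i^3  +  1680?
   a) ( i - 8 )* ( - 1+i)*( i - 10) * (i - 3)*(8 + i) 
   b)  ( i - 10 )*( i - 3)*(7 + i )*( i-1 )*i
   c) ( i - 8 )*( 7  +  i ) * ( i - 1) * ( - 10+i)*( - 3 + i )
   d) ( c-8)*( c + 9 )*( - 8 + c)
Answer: c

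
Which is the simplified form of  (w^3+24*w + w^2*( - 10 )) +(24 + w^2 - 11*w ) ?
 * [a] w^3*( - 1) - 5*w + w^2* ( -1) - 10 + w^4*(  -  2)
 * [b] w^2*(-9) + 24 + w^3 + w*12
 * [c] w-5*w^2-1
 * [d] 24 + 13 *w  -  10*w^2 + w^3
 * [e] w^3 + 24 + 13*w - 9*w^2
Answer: e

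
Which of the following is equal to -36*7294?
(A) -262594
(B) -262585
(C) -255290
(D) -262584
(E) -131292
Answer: D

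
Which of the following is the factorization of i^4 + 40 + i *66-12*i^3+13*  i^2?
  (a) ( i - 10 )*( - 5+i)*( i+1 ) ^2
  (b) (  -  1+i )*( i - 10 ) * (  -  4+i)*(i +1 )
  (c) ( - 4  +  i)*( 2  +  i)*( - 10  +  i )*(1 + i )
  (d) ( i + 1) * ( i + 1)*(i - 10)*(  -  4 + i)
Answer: d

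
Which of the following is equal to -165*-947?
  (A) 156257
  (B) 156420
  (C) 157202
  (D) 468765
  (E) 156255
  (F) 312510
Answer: E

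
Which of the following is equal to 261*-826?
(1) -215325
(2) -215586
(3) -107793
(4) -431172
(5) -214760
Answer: 2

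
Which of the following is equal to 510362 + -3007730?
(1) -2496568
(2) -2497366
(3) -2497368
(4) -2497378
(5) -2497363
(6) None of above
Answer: 3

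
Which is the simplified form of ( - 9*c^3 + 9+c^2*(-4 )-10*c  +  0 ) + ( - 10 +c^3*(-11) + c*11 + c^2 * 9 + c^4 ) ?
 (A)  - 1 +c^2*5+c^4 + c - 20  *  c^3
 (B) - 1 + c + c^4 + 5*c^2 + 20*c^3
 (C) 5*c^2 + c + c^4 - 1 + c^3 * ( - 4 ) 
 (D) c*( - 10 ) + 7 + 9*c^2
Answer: A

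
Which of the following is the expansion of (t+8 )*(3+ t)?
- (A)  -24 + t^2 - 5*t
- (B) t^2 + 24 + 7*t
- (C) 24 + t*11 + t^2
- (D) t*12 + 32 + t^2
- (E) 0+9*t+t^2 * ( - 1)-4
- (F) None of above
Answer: C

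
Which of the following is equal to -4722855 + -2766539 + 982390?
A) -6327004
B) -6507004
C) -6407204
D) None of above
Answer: B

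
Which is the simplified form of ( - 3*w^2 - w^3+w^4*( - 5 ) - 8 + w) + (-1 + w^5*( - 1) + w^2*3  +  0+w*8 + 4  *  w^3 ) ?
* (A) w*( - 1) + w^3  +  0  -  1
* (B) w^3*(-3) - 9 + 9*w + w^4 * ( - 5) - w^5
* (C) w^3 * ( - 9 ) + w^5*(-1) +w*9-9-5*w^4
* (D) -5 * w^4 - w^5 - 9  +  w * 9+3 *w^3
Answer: D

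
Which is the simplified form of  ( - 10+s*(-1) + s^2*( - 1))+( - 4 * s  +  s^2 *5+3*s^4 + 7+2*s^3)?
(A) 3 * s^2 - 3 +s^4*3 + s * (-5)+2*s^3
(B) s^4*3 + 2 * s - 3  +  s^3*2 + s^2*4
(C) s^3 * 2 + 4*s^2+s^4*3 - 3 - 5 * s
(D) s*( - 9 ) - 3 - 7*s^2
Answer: C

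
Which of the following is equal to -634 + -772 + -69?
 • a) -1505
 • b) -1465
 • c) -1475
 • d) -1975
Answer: c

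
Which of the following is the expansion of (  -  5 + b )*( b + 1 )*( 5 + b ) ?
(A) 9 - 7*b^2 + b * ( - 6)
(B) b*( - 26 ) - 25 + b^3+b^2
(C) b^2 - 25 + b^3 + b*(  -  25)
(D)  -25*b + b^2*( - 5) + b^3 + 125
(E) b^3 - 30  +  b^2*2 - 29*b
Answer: C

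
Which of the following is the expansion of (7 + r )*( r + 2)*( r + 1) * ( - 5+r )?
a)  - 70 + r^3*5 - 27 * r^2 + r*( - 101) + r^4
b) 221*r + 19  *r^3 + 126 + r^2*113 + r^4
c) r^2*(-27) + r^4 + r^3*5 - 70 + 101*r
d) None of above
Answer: a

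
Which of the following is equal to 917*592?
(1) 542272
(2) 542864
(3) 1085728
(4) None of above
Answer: 2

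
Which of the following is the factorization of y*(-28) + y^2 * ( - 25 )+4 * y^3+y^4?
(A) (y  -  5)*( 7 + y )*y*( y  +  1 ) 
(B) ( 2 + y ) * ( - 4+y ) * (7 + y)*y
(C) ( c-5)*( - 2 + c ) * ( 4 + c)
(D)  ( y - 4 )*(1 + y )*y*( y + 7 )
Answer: D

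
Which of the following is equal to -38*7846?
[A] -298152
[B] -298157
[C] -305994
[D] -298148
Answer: D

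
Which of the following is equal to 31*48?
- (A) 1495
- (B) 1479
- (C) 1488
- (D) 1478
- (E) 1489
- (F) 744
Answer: C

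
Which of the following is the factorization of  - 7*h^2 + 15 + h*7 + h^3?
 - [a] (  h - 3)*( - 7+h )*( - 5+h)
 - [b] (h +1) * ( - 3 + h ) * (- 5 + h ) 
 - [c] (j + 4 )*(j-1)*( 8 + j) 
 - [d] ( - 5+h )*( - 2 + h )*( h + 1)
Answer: b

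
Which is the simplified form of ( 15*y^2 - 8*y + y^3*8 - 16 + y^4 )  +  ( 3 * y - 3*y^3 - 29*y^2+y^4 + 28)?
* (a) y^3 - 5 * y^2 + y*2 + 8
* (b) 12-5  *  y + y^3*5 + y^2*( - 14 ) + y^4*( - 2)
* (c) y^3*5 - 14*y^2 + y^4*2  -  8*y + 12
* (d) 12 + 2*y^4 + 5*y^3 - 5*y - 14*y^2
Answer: d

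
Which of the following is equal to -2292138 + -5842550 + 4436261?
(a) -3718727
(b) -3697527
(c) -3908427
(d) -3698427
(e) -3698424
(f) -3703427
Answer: d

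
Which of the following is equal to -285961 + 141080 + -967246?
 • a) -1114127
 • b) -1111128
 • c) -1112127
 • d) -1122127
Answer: c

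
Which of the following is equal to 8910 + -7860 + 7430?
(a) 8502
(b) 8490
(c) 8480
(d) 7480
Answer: c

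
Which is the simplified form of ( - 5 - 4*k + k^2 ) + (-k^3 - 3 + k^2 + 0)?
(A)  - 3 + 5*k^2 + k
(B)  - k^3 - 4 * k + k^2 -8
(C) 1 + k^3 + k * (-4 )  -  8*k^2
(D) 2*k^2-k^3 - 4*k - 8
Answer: D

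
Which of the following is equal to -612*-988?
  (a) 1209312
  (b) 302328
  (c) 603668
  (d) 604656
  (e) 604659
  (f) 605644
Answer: d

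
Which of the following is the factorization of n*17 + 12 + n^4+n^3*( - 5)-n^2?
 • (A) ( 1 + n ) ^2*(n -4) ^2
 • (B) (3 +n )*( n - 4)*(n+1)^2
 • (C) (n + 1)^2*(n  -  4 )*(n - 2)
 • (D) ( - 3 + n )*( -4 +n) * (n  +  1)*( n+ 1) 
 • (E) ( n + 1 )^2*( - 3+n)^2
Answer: D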